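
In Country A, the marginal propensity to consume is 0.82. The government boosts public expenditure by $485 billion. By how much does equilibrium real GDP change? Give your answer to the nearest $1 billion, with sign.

+$2,694 billion

Spending multiplier = 1/(1 − MPC) = 1/(1 − 0.82) = 1/0.18 ≈ 5.556.
ΔY = k × ΔG = (+$485 billion) / 0.18 ≈ +$2,694 billion.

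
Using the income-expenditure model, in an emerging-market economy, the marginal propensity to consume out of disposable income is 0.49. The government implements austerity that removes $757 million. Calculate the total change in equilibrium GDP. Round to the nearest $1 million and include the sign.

−$1,484 million

Government-spending multiplier = 1/(1 − MPC) = 1/(1 − 0.49) = 1/0.51 ≈ 1.961.
ΔY = k × ΔG = (−$757 million) / 0.51 ≈ −$1,484 million.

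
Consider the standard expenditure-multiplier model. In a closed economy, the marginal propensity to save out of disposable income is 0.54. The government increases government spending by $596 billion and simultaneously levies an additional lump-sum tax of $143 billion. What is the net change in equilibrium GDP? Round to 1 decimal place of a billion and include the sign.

+$981.9 billion

MPC = 1 − MPS = 1 − 0.54 = 0.46.
Expenditure multiplier = 1/(1 − MPC) = 1/(1 − 0.46) = 1/0.54 ≈ 1.852.
ΔG contributes k·ΔG = (+$596 billion) / 0.54 ≈ +$1,103.7 billion.
ΔT of +$143 billion changes first-round spending by −c·ΔT = −$65.78 billion, contributing k·(−c·ΔT) = (−$65.78 billion) / 0.54 ≈ −$121.8 billion.
Net ΔY = k(ΔG − c·ΔT) = (+$530.22 billion) / 0.54 ≈ +$981.9 billion.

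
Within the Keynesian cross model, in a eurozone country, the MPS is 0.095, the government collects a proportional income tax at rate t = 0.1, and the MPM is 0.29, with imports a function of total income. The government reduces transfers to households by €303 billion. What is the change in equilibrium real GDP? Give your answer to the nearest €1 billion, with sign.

MPC = 1 − MPS = 1 − 0.095 = 0.905.
The transfer change shifts disposable income by −€303 billion, so first-round consumption changes by c·ΔTR = 0.905 × (−€303 billion) = −€274.215 billion.
Expenditure multiplier = 1/(1 − c(1−t) + m) = 1/(1 − 0.905×0.9 + 0.29) = 1/0.4755 ≈ 2.103.
The transfer multiplier is c × k ≈ 1.903, so ΔY = k × (c·ΔTR) = (−€274.215 billion) / 0.4755 ≈ −€577 billion.

−€577 billion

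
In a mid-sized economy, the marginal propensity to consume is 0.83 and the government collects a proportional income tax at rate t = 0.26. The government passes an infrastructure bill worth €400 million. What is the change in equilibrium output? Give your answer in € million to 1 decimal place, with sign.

Government-spending multiplier = 1/(1 − c(1−t)) = 1/(1 − 0.83×0.74) = 1/0.3858 ≈ 2.592.
ΔY = k × ΔG = (+€400 million) / 0.3858 ≈ +€1,036.8 million.

+€1,036.8 million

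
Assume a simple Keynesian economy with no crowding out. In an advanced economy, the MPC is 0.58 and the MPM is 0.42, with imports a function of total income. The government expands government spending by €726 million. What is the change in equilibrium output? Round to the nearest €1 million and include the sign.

Spending multiplier = 1/(1 − c + m) = 1/(1 − 0.58 + 0.42) = 1/0.84 ≈ 1.19.
ΔY = k × ΔG = (+€726 million) / 0.84 ≈ +€864 million.

+€864 million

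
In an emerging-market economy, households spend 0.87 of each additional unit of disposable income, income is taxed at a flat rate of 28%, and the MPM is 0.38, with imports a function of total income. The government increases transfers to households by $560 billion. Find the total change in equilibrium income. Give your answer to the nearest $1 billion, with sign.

+$646 billion

The transfer change shifts disposable income by +$560 billion, so first-round consumption changes by c·ΔTR = 0.87 × (+$560 billion) = +$487.2 billion.
Expenditure multiplier = 1/(1 − c(1−t) + m) = 1/(1 − 0.87×0.72 + 0.38) = 1/0.7536 ≈ 1.327.
The transfer multiplier is c × k ≈ 1.154, so ΔY = k × (c·ΔTR) = (+$487.2 billion) / 0.7536 ≈ +$646 billion.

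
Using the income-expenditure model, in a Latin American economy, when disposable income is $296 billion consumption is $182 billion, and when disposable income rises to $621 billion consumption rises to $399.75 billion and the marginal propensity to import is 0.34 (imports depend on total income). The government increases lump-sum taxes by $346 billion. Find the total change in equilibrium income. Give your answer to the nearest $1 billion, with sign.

−$346 billion

MPC = ΔC/ΔYd = (399.75 − 182)/(621 − 296) = 217.75/325 = 0.67.
A lump-sum tax change of +$346 billion shifts disposable income by −$346 billion; first-round consumption changes by −c × ΔT = −0.67 × (+$346 billion) = −$231.82 billion.
Expenditure multiplier = 1/(1 − c + m) = 1/(1 − 0.67 + 0.34) = 1/0.67 ≈ 1.493.
The tax multiplier is −c × k = −1, so ΔY = k × (−c·ΔT) = (−$231.82 billion) / 0.67 = −$346 billion.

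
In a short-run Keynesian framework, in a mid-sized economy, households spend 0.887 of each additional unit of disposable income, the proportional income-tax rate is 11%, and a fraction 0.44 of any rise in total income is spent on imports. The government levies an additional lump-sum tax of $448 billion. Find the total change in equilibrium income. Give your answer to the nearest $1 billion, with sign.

A lump-sum tax change of +$448 billion shifts disposable income by −$448 billion; first-round consumption changes by −c × ΔT = −0.887 × (+$448 billion) = −$397.376 billion.
Expenditure multiplier = 1/(1 − c(1−t) + m) = 1/(1 − 0.887×0.89 + 0.44) = 1/0.65057 ≈ 1.537.
The tax multiplier is −c × k ≈ −1.363, so ΔY = k × (−c·ΔT) = (−$397.376 billion) / 0.65057 ≈ −$611 billion.

−$611 billion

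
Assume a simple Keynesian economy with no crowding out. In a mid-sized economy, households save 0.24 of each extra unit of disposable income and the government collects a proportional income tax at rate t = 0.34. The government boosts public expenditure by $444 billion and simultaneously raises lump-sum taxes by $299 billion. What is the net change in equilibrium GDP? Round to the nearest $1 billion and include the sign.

+$435 billion

MPC = 1 − MPS = 1 − 0.24 = 0.76.
Expenditure multiplier = 1/(1 − c(1−t)) = 1/(1 − 0.76×0.66) = 1/0.4984 ≈ 2.006.
ΔG contributes k·ΔG = (+$444 billion) / 0.4984 ≈ +$890.9 billion.
ΔT of +$299 billion changes first-round spending by −c·ΔT = −$227.24 billion, contributing k·(−c·ΔT) = (−$227.24 billion) / 0.4984 ≈ −$455.9 billion.
Net ΔY = k(ΔG − c·ΔT) = (+$216.76 billion) / 0.4984 ≈ +$435 billion.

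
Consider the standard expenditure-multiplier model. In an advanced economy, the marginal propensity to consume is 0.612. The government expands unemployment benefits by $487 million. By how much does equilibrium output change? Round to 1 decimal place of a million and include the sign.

The transfer change shifts disposable income by +$487 million, so first-round consumption changes by c·ΔTR = 0.612 × (+$487 million) = +$298.044 million.
Expenditure multiplier = 1/(1 − MPC) = 1/(1 − 0.612) = 1/0.388 ≈ 2.577.
The transfer multiplier is c × k ≈ 1.577, so ΔY = k × (c·ΔTR) = (+$298.044 million) / 0.388 ≈ +$768.2 million.

+$768.2 million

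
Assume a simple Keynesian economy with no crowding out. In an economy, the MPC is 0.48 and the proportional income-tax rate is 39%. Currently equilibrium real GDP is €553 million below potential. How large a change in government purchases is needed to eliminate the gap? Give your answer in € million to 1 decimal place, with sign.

+€391.1 million

Spending multiplier = 1/(1 − c(1−t)) = 1/(1 − 0.48×0.61) = 1/0.7072 ≈ 1.414.
Need ΔY = +€553 million, so ΔG = ΔY/k = (+€553 million) × 0.7072 ≈ +€391.1 million.
The government should increase government purchases by €391.1 million.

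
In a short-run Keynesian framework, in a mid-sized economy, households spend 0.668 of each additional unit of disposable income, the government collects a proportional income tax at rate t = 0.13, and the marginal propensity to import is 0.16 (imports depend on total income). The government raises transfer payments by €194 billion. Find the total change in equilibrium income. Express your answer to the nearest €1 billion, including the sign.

+€224 billion

The transfer change shifts disposable income by +€194 billion, so first-round consumption changes by c·ΔTR = 0.668 × (+€194 billion) = +€129.592 billion.
Expenditure multiplier = 1/(1 − c(1−t) + m) = 1/(1 − 0.668×0.87 + 0.16) = 1/0.57884 ≈ 1.728.
The transfer multiplier is c × k ≈ 1.154, so ΔY = k × (c·ΔTR) = (+€129.592 billion) / 0.57884 ≈ +€224 billion.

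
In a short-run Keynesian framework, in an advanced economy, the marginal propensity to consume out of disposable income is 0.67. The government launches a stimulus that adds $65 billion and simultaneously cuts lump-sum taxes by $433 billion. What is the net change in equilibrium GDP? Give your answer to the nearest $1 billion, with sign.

+$1,076 billion

Expenditure multiplier = 1/(1 − MPC) = 1/(1 − 0.67) = 1/0.33 ≈ 3.03.
ΔG contributes k·ΔG = (+$65 billion) / 0.33 ≈ +$197 billion.
ΔT of −$433 billion changes first-round spending by −c·ΔT = +$290.11 billion, contributing k·(−c·ΔT) = (+$290.11 billion) / 0.33 ≈ +$879.1 billion.
Net ΔY = k(ΔG − c·ΔT) = (+$355.11 billion) / 0.33 ≈ +$1,076 billion.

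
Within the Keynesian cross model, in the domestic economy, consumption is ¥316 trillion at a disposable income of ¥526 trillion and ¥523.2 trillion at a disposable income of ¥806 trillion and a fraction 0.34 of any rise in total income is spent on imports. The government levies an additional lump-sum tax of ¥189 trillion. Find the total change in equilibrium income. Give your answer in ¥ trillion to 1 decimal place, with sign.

−¥233.1 trillion

MPC = ΔC/ΔYd = (523.2 − 316)/(806 − 526) = 207.2/280 = 0.74.
A lump-sum tax change of +¥189 trillion shifts disposable income by −¥189 trillion; first-round consumption changes by −c × ΔT = −0.74 × (+¥189 trillion) = −¥139.86 trillion.
Expenditure multiplier = 1/(1 − c + m) = 1/(1 − 0.74 + 0.34) = 1/0.6 ≈ 1.667.
The tax multiplier is −c × k ≈ −1.233, so ΔY = k × (−c·ΔT) = (−¥139.86 trillion) / 0.6 = −¥233.1 trillion.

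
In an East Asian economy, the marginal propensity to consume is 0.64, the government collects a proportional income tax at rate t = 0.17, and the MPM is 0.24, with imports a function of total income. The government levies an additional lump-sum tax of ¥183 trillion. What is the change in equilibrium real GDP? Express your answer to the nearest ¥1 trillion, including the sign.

A lump-sum tax change of +¥183 trillion shifts disposable income by −¥183 trillion; first-round consumption changes by −c × ΔT = −0.64 × (+¥183 trillion) = −¥117.12 trillion.
Expenditure multiplier = 1/(1 − c(1−t) + m) = 1/(1 − 0.64×0.83 + 0.24) = 1/0.7088 ≈ 1.411.
The tax multiplier is −c × k ≈ −0.903, so ΔY = k × (−c·ΔT) = (−¥117.12 trillion) / 0.7088 ≈ −¥165 trillion.

−¥165 trillion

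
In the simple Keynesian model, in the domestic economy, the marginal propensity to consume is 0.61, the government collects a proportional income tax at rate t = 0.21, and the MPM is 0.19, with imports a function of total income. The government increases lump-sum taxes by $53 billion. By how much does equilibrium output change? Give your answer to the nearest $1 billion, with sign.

−$46 billion

A lump-sum tax change of +$53 billion shifts disposable income by −$53 billion; first-round consumption changes by −c × ΔT = −0.61 × (+$53 billion) = −$32.33 billion.
Expenditure multiplier = 1/(1 − c(1−t) + m) = 1/(1 − 0.61×0.79 + 0.19) = 1/0.7081 ≈ 1.412.
The tax multiplier is −c × k ≈ −0.861, so ΔY = k × (−c·ΔT) = (−$32.33 billion) / 0.7081 ≈ −$46 billion.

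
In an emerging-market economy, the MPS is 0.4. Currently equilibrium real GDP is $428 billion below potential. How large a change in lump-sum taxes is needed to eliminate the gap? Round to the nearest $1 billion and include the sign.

−$285 billion

MPC = 1 − MPS = 1 − 0.4 = 0.6.
Spending multiplier = 1/(1 − MPC) = 1/(1 − 0.6) = 1/0.4 = 2.5.
Tax multiplier = −c·k = −0.6/0.4 = −1.5. Need ΔY = +$428 billion, so ΔT = ΔY/(−c·k) = −(+$428 billion) × 0.4 / 0.6 ≈ −$285 billion.
The government should cut lump-sum taxes by $285 billion.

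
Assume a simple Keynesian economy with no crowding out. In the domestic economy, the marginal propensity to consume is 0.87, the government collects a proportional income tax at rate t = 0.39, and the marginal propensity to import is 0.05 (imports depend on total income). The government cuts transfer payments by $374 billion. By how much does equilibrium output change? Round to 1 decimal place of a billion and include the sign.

−$626.6 billion

The transfer change shifts disposable income by −$374 billion, so first-round consumption changes by c·ΔTR = 0.87 × (−$374 billion) = −$325.38 billion.
Expenditure multiplier = 1/(1 − c(1−t) + m) = 1/(1 − 0.87×0.61 + 0.05) = 1/0.5193 ≈ 1.926.
The transfer multiplier is c × k ≈ 1.675, so ΔY = k × (c·ΔTR) = (−$325.38 billion) / 0.5193 ≈ −$626.6 billion.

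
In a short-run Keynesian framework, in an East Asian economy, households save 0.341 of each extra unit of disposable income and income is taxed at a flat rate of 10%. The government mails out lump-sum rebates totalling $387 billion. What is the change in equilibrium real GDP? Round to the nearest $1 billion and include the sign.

MPC = 1 − MPS = 1 − 0.341 = 0.659.
A lump-sum tax change of −$387 billion shifts disposable income by +$387 billion; first-round consumption changes by −c × ΔT = −0.659 × (−$387 billion) = +$255.033 billion.
Expenditure multiplier = 1/(1 − c(1−t)) = 1/(1 − 0.659×0.9) = 1/0.4069 ≈ 2.458.
The tax multiplier is −c × k ≈ −1.62, so ΔY = k × (−c·ΔT) = (+$255.033 billion) / 0.4069 ≈ +$627 billion.

+$627 billion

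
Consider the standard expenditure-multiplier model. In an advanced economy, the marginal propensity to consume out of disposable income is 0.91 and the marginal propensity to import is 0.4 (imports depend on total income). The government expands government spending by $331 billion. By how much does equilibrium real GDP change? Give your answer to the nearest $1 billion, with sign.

Expenditure multiplier = 1/(1 − c + m) = 1/(1 − 0.91 + 0.4) = 1/0.49 ≈ 2.041.
ΔY = k × ΔG = (+$331 billion) / 0.49 ≈ +$676 billion.

+$676 billion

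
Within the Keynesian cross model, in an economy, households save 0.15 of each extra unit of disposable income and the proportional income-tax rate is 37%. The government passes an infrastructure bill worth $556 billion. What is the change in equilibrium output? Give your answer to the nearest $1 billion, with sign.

MPC = 1 − MPS = 1 − 0.15 = 0.85.
Government-spending multiplier = 1/(1 − c(1−t)) = 1/(1 − 0.85×0.63) = 1/0.4645 ≈ 2.153.
ΔY = k × ΔG = (+$556 billion) / 0.4645 ≈ +$1,197 billion.

+$1,197 billion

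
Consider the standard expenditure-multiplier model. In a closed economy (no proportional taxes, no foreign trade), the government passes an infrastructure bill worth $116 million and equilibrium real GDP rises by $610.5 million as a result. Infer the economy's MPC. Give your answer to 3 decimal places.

Implied spending multiplier k = ΔY/ΔG = 610.5/116 ≈ 5.2629.
Since k = 1/(1 − MPC), MPC = 1 − 1/k = 1 − ΔG/ΔY = 1 − 116/610.5 ≈ 0.810.

0.810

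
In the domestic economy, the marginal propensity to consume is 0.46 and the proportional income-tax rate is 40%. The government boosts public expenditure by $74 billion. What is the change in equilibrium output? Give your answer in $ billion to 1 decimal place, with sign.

+$102.2 billion

Expenditure multiplier = 1/(1 − c(1−t)) = 1/(1 − 0.46×0.6) = 1/0.724 ≈ 1.381.
ΔY = k × ΔG = (+$74 billion) / 0.724 ≈ +$102.2 billion.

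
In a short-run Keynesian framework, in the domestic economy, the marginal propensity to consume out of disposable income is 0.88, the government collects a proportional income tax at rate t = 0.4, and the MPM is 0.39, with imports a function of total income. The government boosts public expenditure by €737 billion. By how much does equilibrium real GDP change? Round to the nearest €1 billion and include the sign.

+€855 billion

Expenditure multiplier = 1/(1 − c(1−t) + m) = 1/(1 − 0.88×0.6 + 0.39) = 1/0.862 ≈ 1.16.
ΔY = k × ΔG = (+€737 billion) / 0.862 ≈ +€855 billion.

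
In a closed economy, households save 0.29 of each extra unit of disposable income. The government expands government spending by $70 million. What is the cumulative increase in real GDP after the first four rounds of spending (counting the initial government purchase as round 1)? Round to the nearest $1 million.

MPC = 1 − MPS = 1 − 0.29 = 0.71.
Round 1 adds ΔG = $70 million; each later round is MPC = 0.71 times the previous.
After 4 rounds: 70 + 49.7 + 35.287 + 25.05377 = ΔG·(1 − c^4)/(1 − c) = 70 × (1 − 0.25411681)/0.29 ≈ $180 million.

$180 million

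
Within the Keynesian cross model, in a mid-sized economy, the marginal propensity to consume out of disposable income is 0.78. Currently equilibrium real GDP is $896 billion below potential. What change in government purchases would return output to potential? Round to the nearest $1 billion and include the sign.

Spending multiplier = 1/(1 − MPC) = 1/(1 − 0.78) = 1/0.22 ≈ 4.545.
Need ΔY = +$896 billion, so ΔG = ΔY/k = (+$896 billion) × 0.22 ≈ +$197 billion.
The government should increase government purchases by $197 billion.

+$197 billion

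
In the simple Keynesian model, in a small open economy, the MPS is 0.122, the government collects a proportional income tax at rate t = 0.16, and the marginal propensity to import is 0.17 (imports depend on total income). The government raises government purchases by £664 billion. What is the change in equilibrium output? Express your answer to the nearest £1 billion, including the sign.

MPC = 1 − MPS = 1 − 0.122 = 0.878.
Spending multiplier = 1/(1 − c(1−t) + m) = 1/(1 − 0.878×0.84 + 0.17) = 1/0.43248 ≈ 2.312.
ΔY = k × ΔG = (+£664 billion) / 0.43248 ≈ +£1,535 billion.

+£1,535 billion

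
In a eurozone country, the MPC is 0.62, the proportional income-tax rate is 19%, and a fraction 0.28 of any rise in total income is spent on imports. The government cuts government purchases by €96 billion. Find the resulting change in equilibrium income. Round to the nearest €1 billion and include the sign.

−€123 billion

Expenditure multiplier = 1/(1 − c(1−t) + m) = 1/(1 − 0.62×0.81 + 0.28) = 1/0.7778 ≈ 1.286.
ΔY = k × ΔG = (−€96 billion) / 0.7778 ≈ −€123 billion.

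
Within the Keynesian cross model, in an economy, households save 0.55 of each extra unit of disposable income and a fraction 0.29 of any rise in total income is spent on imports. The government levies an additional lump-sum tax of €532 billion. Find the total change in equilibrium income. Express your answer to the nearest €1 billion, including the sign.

MPC = 1 − MPS = 1 − 0.55 = 0.45.
A lump-sum tax change of +€532 billion shifts disposable income by −€532 billion; first-round consumption changes by −c × ΔT = −0.45 × (+€532 billion) = −€239.4 billion.
Expenditure multiplier = 1/(1 − c + m) = 1/(1 − 0.45 + 0.29) = 1/0.84 ≈ 1.19.
The tax multiplier is −c × k ≈ −0.536, so ΔY = k × (−c·ΔT) = (−€239.4 billion) / 0.84 = −€285 billion.

−€285 billion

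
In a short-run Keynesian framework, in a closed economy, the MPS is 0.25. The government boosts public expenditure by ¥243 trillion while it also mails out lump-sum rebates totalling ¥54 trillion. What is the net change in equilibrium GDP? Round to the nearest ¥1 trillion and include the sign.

+¥1,134 trillion

MPC = 1 − MPS = 1 − 0.25 = 0.75.
Expenditure multiplier = 1/(1 − MPC) = 1/(1 − 0.75) = 1/0.25 = 4.
ΔG contributes k·ΔG = (+¥243 trillion) / 0.25 = +¥972 trillion.
ΔT of −¥54 trillion changes first-round spending by −c·ΔT = +¥40.5 trillion, contributing k·(−c·ΔT) = (+¥40.5 trillion) / 0.25 = +¥162 trillion.
Net ΔY = k(ΔG − c·ΔT) = (+¥283.5 trillion) / 0.25 = +¥1,134 trillion.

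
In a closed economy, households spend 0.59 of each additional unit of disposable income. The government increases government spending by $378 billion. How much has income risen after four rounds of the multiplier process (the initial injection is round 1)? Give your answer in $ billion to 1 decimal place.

$810.2 billion

Round 1 adds ΔG = $378 billion; each later round is MPC = 0.59 times the previous.
After 4 rounds: 378 + 223.02 + 131.5818 + 77.633262 = ΔG·(1 − c^4)/(1 − c) = 378 × (1 − 0.12117361)/0.41 ≈ $810.2 billion.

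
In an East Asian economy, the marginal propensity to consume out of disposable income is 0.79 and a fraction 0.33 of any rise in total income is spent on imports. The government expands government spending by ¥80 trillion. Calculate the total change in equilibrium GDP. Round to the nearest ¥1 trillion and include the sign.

+¥148 trillion

Government-spending multiplier = 1/(1 − c + m) = 1/(1 − 0.79 + 0.33) = 1/0.54 ≈ 1.852.
ΔY = k × ΔG = (+¥80 trillion) / 0.54 ≈ +¥148 trillion.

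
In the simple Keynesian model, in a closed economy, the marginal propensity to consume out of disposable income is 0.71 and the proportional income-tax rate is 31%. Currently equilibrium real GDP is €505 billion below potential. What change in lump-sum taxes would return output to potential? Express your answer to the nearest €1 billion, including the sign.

Spending multiplier = 1/(1 − c(1−t)) = 1/(1 − 0.71×0.69) = 1/0.5101 ≈ 1.96.
Tax multiplier = −c·k = −0.71/0.5101 ≈ −1.392. Need ΔY = +€505 billion, so ΔT = ΔY/(−c·k) = −(+€505 billion) × 0.5101 / 0.71 ≈ −€363 billion.
The government should cut lump-sum taxes by €363 billion.

−€363 billion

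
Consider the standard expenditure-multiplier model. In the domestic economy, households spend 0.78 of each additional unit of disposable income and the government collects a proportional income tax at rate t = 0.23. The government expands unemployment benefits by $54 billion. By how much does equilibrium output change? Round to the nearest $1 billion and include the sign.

The transfer change shifts disposable income by +$54 billion, so first-round consumption changes by c·ΔTR = 0.78 × (+$54 billion) = +$42.12 billion.
Expenditure multiplier = 1/(1 − c(1−t)) = 1/(1 − 0.78×0.77) = 1/0.3994 ≈ 2.504.
The transfer multiplier is c × k ≈ 1.953, so ΔY = k × (c·ΔTR) = (+$42.12 billion) / 0.3994 ≈ +$105 billion.

+$105 billion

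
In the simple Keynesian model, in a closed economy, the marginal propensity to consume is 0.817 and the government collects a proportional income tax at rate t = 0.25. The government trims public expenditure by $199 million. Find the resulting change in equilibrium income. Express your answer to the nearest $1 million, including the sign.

−$514 million

Expenditure multiplier = 1/(1 − c(1−t)) = 1/(1 − 0.817×0.75) = 1/0.38725 ≈ 2.582.
ΔY = k × ΔG = (−$199 million) / 0.38725 ≈ −$514 million.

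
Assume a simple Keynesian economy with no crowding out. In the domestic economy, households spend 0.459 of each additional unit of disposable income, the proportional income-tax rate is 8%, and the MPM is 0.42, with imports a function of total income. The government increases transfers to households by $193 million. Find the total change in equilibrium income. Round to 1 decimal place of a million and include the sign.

+$88.8 million

The transfer change shifts disposable income by +$193 million, so first-round consumption changes by c·ΔTR = 0.459 × (+$193 million) = +$88.587 million.
Expenditure multiplier = 1/(1 − c(1−t) + m) = 1/(1 − 0.459×0.92 + 0.42) = 1/0.99772 ≈ 1.002.
The transfer multiplier is c × k ≈ 0.46, so ΔY = k × (c·ΔTR) = (+$88.587 million) / 0.99772 ≈ +$88.8 million.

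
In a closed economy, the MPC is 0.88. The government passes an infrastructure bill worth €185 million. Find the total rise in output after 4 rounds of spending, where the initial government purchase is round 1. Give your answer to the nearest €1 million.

€617 million

Round 1 adds ΔG = €185 million; each later round is MPC = 0.88 times the previous.
After 4 rounds: 185 + 162.8 + 143.264 + 126.07232 = ΔG·(1 − c^4)/(1 − c) = 185 × (1 − 0.59969536)/0.12 ≈ €617 million.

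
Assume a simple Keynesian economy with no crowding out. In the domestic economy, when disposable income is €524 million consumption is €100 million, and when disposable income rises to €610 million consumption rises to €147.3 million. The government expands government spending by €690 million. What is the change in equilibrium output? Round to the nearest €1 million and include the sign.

+€1,533 million

MPC = ΔC/ΔYd = (147.3 − 100)/(610 − 524) = 47.3/86 = 0.55.
Spending multiplier = 1/(1 − MPC) = 1/(1 − 0.55) = 1/0.45 ≈ 2.222.
ΔY = k × ΔG = (+€690 million) / 0.45 ≈ +€1,533 million.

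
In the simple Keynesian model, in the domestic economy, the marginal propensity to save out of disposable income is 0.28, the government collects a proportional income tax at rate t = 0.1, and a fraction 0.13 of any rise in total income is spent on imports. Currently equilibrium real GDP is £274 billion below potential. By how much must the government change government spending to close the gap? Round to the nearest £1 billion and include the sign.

+£132 billion

MPC = 1 − MPS = 1 − 0.28 = 0.72.
Spending multiplier = 1/(1 − c(1−t) + m) = 1/(1 − 0.72×0.9 + 0.13) = 1/0.482 ≈ 2.075.
Need ΔY = +£274 billion, so ΔG = ΔY/k = (+£274 billion) × 0.482 ≈ +£132 billion.
The government should increase government spending by £132 billion.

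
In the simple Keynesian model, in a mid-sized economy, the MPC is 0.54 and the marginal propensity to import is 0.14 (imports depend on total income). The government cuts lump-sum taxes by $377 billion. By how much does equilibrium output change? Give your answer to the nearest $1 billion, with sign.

+$339 billion

A lump-sum tax change of −$377 billion shifts disposable income by +$377 billion; first-round consumption changes by −c × ΔT = −0.54 × (−$377 billion) = +$203.58 billion.
Expenditure multiplier = 1/(1 − c + m) = 1/(1 − 0.54 + 0.14) = 1/0.6 ≈ 1.667.
The tax multiplier is −c × k = −0.9, so ΔY = k × (−c·ΔT) = (+$203.58 billion) / 0.6 ≈ +$339 billion.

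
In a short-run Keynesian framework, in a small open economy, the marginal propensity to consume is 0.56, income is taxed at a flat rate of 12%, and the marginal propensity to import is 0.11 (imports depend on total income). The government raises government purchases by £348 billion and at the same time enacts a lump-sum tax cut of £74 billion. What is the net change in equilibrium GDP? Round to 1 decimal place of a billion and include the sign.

+£631.0 billion

Expenditure multiplier = 1/(1 − c(1−t) + m) = 1/(1 − 0.56×0.88 + 0.11) = 1/0.6172 ≈ 1.62.
ΔG contributes k·ΔG = (+£348 billion) / 0.6172 ≈ +£563.8 billion.
ΔT of −£74 billion changes first-round spending by −c·ΔT = +£41.44 billion, contributing k·(−c·ΔT) = (+£41.44 billion) / 0.6172 ≈ +£67.1 billion.
Net ΔY = k(ΔG − c·ΔT) = (+£389.44 billion) / 0.6172 ≈ +£631 billion.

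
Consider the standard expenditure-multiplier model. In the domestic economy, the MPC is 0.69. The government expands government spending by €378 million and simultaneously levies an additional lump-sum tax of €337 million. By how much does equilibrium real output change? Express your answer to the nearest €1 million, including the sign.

+€469 million

Expenditure multiplier = 1/(1 − MPC) = 1/(1 − 0.69) = 1/0.31 ≈ 3.226.
ΔG contributes k·ΔG = (+€378 million) / 0.31 ≈ +€1,219.4 million.
ΔT of +€337 million changes first-round spending by −c·ΔT = −€232.53 million, contributing k·(−c·ΔT) = (−€232.53 million) / 0.31 ≈ −€750.1 million.
Net ΔY = k(ΔG − c·ΔT) = (+€145.47 million) / 0.31 ≈ +€469 million.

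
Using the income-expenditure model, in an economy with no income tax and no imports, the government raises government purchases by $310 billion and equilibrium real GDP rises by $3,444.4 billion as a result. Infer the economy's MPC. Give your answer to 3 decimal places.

Implied spending multiplier k = ΔY/ΔG = 3,444.4/310 ≈ 11.111.
Since k = 1/(1 − MPC), MPC = 1 − 1/k = 1 − ΔG/ΔY = 1 − 310/3,444.4 ≈ 0.910.

0.910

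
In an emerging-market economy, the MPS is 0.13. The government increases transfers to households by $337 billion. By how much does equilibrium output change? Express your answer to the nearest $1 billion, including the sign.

MPC = 1 − MPS = 1 − 0.13 = 0.87.
The transfer change shifts disposable income by +$337 billion, so first-round consumption changes by c·ΔTR = 0.87 × (+$337 billion) = +$293.19 billion.
Expenditure multiplier = 1/(1 − MPC) = 1/(1 − 0.87) = 1/0.13 ≈ 7.692.
The transfer multiplier is c × k ≈ 6.692, so ΔY = k × (c·ΔTR) = (+$293.19 billion) / 0.13 ≈ +$2,255 billion.

+$2,255 billion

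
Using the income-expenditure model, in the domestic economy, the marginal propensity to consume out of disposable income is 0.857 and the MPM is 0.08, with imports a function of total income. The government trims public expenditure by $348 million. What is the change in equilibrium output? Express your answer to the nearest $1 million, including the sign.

Spending multiplier = 1/(1 − c + m) = 1/(1 − 0.857 + 0.08) = 1/0.223 ≈ 4.484.
ΔY = k × ΔG = (−$348 million) / 0.223 ≈ −$1,561 million.

−$1,561 million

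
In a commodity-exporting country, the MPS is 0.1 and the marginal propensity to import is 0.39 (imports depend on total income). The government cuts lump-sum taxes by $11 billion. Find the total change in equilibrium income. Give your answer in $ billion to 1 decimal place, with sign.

+$20.2 billion

MPC = 1 − MPS = 1 − 0.1 = 0.9.
A lump-sum tax change of −$11 billion shifts disposable income by +$11 billion; first-round consumption changes by −c × ΔT = −0.9 × (−$11 billion) = +$9.9 billion.
Expenditure multiplier = 1/(1 − c + m) = 1/(1 − 0.9 + 0.39) = 1/0.49 ≈ 2.041.
The tax multiplier is −c × k ≈ −1.837, so ΔY = k × (−c·ΔT) = (+$9.9 billion) / 0.49 ≈ +$20.2 billion.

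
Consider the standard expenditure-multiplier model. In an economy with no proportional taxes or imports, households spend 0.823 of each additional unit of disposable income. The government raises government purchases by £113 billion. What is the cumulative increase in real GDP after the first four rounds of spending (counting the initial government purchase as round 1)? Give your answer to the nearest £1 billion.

£346 billion

Round 1 adds ΔG = £113 billion; each later round is MPC = 0.823 times the previous.
After 4 rounds: 113 + 92.999 + 76.538177 + 62.990919671 = ΔG·(1 − c^4)/(1 − c) = 113 × (1 − 0.458774574241)/0.177 ≈ £346 billion.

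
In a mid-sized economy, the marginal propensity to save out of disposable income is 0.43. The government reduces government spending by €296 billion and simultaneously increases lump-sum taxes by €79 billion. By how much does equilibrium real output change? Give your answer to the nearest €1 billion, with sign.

MPC = 1 − MPS = 1 − 0.43 = 0.57.
Expenditure multiplier = 1/(1 − MPC) = 1/(1 − 0.57) = 1/0.43 ≈ 2.326.
ΔG contributes k·ΔG = (−€296 billion) / 0.43 ≈ −€688.4 billion.
ΔT of +€79 billion changes first-round spending by −c·ΔT = −€45.03 billion, contributing k·(−c·ΔT) = (−€45.03 billion) / 0.43 ≈ −€104.7 billion.
Net ΔY = k(ΔG − c·ΔT) = (−€341.03 billion) / 0.43 ≈ −€793 billion.

−€793 billion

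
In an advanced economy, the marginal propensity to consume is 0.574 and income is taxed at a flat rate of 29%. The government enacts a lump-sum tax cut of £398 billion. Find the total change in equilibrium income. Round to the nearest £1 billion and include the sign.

A lump-sum tax change of −£398 billion shifts disposable income by +£398 billion; first-round consumption changes by −c × ΔT = −0.574 × (−£398 billion) = +£228.452 billion.
Expenditure multiplier = 1/(1 − c(1−t)) = 1/(1 − 0.574×0.71) = 1/0.59246 ≈ 1.688.
The tax multiplier is −c × k ≈ −0.969, so ΔY = k × (−c·ΔT) = (+£228.452 billion) / 0.59246 ≈ +£386 billion.

+£386 billion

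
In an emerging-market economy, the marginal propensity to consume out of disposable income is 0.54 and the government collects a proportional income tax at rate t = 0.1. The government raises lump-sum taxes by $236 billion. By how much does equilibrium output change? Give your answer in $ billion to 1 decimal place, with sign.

A lump-sum tax change of +$236 billion shifts disposable income by −$236 billion; first-round consumption changes by −c × ΔT = −0.54 × (+$236 billion) = −$127.44 billion.
Expenditure multiplier = 1/(1 − c(1−t)) = 1/(1 − 0.54×0.9) = 1/0.514 ≈ 1.946.
The tax multiplier is −c × k ≈ −1.051, so ΔY = k × (−c·ΔT) = (−$127.44 billion) / 0.514 ≈ −$247.9 billion.

−$247.9 billion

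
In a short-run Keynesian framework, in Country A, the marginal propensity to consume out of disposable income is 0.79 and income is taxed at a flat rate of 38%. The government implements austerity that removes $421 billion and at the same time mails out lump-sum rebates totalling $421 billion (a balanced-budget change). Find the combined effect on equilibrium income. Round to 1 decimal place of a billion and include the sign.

Expenditure multiplier = 1/(1 − c(1−t)) = 1/(1 − 0.79×0.62) = 1/0.5102 ≈ 1.96.
ΔG contributes k·ΔG = (−$421 billion) / 0.5102 ≈ −$825.2 billion.
ΔT of −$421 billion changes first-round spending by −c·ΔT = +$332.59 billion, contributing k·(−c·ΔT) = (+$332.59 billion) / 0.5102 ≈ +$651.9 billion.
Net ΔY = k(ΔG − c·ΔT) = (−$88.41 billion) / 0.5102 ≈ −$173.3 billion.

−$173.3 billion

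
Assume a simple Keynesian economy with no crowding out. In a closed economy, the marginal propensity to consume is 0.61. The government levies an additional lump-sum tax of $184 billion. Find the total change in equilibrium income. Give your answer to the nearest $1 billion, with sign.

A lump-sum tax change of +$184 billion shifts disposable income by −$184 billion; first-round consumption changes by −c × ΔT = −0.61 × (+$184 billion) = −$112.24 billion.
Expenditure multiplier = 1/(1 − MPC) = 1/(1 − 0.61) = 1/0.39 ≈ 2.564.
The tax multiplier is −c × k ≈ −1.564, so ΔY = k × (−c·ΔT) = (−$112.24 billion) / 0.39 ≈ −$288 billion.

−$288 billion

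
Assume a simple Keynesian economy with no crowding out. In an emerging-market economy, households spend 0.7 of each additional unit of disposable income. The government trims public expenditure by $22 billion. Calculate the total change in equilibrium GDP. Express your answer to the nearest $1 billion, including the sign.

Expenditure multiplier = 1/(1 − MPC) = 1/(1 − 0.7) = 1/0.3 ≈ 3.333.
ΔY = k × ΔG = (−$22 billion) / 0.3 ≈ −$73 billion.

−$73 billion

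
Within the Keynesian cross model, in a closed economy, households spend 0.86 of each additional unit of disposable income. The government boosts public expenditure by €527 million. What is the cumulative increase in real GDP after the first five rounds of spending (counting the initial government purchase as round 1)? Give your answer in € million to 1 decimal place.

€1,993.5 million

Round 1 adds ΔG = €527 million; each later round is MPC = 0.86 times the previous.
After 5 rounds: 527 + 453.22 + 389.7692 + 335.201512 + 288.27330032 = ΔG·(1 − c^5)/(1 − c) = 527 × (1 − 0.4704270176)/0.14 ≈ €1,993.5 million.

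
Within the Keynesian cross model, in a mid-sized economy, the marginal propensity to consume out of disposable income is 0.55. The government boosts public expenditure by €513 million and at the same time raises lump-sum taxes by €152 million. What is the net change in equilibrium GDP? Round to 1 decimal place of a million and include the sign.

Expenditure multiplier = 1/(1 − MPC) = 1/(1 − 0.55) = 1/0.45 ≈ 2.222.
ΔG contributes k·ΔG = (+€513 million) / 0.45 = +€1,140 million.
ΔT of +€152 million changes first-round spending by −c·ΔT = −€83.6 million, contributing k·(−c·ΔT) = (−€83.6 million) / 0.45 ≈ −€185.8 million.
Net ΔY = k(ΔG − c·ΔT) = (+€429.4 million) / 0.45 ≈ +€954.2 million.

+€954.2 million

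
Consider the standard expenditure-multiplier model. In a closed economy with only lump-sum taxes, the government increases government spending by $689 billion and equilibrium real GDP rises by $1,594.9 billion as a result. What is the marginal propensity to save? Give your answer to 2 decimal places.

Implied spending multiplier k = ΔY/ΔG = 1,594.9/689 ≈ 2.3148.
Since k = 1/(1 − MPC), MPC = 1 − 1/k = 1 − ΔG/ΔY = 1 − 689/1,594.9 ≈ 0.57.
MPS = 1 − MPC = 0.43.

0.43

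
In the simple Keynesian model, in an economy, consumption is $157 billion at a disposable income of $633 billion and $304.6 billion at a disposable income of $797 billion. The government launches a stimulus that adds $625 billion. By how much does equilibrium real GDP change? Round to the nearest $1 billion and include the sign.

+$6,250 billion

MPC = ΔC/ΔYd = (304.6 − 157)/(797 − 633) = 147.6/164 = 0.9.
Expenditure multiplier = 1/(1 − MPC) = 1/(1 − 0.9) = 1/0.1 = 10.
ΔY = k × ΔG = (+$625 billion) / 0.1 = +$6,250 billion.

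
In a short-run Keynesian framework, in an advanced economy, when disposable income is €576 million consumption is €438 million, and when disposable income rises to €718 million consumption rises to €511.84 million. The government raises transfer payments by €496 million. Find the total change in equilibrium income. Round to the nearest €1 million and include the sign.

+€537 million

MPC = ΔC/ΔYd = (511.84 − 438)/(718 − 576) = 73.84/142 = 0.52.
The transfer change shifts disposable income by +€496 million, so first-round consumption changes by c·ΔTR = 0.52 × (+€496 million) = +€257.92 million.
Expenditure multiplier = 1/(1 − MPC) = 1/(1 − 0.52) = 1/0.48 ≈ 2.083.
The transfer multiplier is c × k ≈ 1.083, so ΔY = k × (c·ΔTR) = (+€257.92 million) / 0.48 ≈ +€537 million.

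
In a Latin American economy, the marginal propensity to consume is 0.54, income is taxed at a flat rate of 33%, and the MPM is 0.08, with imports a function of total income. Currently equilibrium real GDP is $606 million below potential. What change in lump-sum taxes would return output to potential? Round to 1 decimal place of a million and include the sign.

Spending multiplier = 1/(1 − c(1−t) + m) = 1/(1 − 0.54×0.67 + 0.08) = 1/0.7182 ≈ 1.392.
Tax multiplier = −c·k = −0.54/0.7182 ≈ −0.752. Need ΔY = +$606 million, so ΔT = ΔY/(−c·k) = −(+$606 million) × 0.7182 / 0.54 ≈ −$806 million.
The government should cut lump-sum taxes by $806 million.

−$806.0 million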